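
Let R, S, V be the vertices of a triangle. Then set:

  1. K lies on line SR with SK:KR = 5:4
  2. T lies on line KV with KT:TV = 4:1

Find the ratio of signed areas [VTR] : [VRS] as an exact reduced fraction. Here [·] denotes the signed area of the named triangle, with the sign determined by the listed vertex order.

[VTR]:[VRS] = -4/45

Assign R = (0, 0), S = (1, 0), V = (0, 1) — the answer is frame-independent, so this choice is without loss of generality.
1. K lies on line SR with SK:KR = 5:4 ⇒ K = (4/9, 0)
2. T lies on line KV with KT:TV = 4:1 ⇒ T = (4/45, 4/5)
2·[VTR] = -4/45, 2·[VRS] = 1
[VTR]:[VRS] = -4/45:1 = -4/45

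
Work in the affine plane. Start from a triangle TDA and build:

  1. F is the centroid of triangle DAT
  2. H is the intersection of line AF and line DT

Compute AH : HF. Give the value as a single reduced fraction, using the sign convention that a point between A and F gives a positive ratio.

AH:HF = -3

Assign T = (0, 0), D = (1, 0), A = (0, 1) — the answer is frame-independent, so this choice is without loss of generality.
1. F is the centroid of triangle DAT ⇒ F = (1/3, 1/3)
2. H is the intersection of line AF and line DT ⇒ H = (1/2, 0)
H = A + t·(F−A) with t = 3/2, so AH:HF = t:(1−t) = 3/2:-1/2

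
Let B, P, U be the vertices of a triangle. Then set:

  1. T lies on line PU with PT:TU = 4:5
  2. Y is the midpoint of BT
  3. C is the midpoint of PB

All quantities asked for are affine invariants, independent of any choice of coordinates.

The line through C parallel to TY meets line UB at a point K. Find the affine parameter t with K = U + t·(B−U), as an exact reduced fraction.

Assign B = (0, 0), P = (1, 0), U = (0, 1) — the answer is frame-independent, so this choice is without loss of generality.
1. T lies on line PU with PT:TU = 4:5 ⇒ T = (5/9, 4/9)
2. Y is the midpoint of BT ⇒ Y = (5/18, 2/9)
3. C is the midpoint of PB ⇒ C = (1/2, 0)
through C parallel to TY: direction (-5/18, -2/9); meets UB at K = (0, -2/5)
K = U + t·(B−U) with t = 7/5

t = 7/5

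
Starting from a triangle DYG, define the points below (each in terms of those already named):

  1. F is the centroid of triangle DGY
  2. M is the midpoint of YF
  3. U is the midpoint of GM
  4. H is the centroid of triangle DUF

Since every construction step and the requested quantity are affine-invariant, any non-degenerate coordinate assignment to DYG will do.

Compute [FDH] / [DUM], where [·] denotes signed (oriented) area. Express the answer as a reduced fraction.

[FDH]:[DUM] = 1/12

Work in coordinates with D = (0, 0), Y = (1, 0), G = (0, 1).
1. F is the centroid of triangle DGY ⇒ F = (1/3, 1/3)
2. M is the midpoint of YF ⇒ M = (2/3, 1/6)
3. U is the midpoint of GM ⇒ U = (1/3, 7/12)
4. H is the centroid of triangle DUF ⇒ H = (2/9, 11/36)
2·[FDH] = -1/36, 2·[DUM] = -1/3
[FDH]:[DUM] = -1/36:-1/3 = 1/12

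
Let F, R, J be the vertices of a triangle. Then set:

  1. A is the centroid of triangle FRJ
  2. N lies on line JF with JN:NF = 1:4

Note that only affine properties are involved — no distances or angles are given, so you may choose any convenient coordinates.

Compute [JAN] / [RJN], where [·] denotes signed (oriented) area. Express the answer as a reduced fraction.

Choose coordinates F = (0, 0), R = (1, 0), J = (0, 1).
1. A is the centroid of triangle FRJ ⇒ A = (1/3, 1/3)
2. N lies on line JF with JN:NF = 1:4 ⇒ N = (0, 4/5)
2·[JAN] = -1/15, 2·[RJN] = 1/5
[JAN]:[RJN] = -1/15:1/5 = -1/3

[JAN]:[RJN] = -1/3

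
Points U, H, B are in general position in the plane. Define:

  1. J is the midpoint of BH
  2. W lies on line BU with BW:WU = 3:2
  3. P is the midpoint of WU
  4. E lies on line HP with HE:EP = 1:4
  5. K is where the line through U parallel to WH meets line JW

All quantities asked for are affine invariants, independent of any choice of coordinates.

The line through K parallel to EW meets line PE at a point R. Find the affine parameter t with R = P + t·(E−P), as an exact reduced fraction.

t = -7/6

Work in coordinates with U = (0, 0), H = (1, 0), B = (0, 1).
1. J is the midpoint of BH ⇒ J = (1/2, 1/2)
2. W lies on line BU with BW:WU = 3:2 ⇒ W = (0, 2/5)
3. P is the midpoint of WU ⇒ P = (0, 1/5)
4. E lies on line HP with HE:EP = 1:4 ⇒ E = (4/5, 1/25)
5. K is where the line through U parallel to WH meets line JW ⇒ K = (-2/3, 4/15)
through K parallel to EW: direction (-4/5, 9/25); meets PE at R = (-14/15, 29/75)
R = P + t·(E−P) with t = -7/6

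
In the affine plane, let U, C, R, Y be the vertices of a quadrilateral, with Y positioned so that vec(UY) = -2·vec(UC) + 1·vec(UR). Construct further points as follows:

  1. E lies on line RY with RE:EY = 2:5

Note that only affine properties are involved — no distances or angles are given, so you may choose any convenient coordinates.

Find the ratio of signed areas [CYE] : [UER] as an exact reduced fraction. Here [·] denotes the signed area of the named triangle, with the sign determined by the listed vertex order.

[CYE]:[UER] = 5/2

Set U = (0, 0), C = (1, 0), R = (0, 1), Y = (-2, 1); any affine frame gives the same invariant.
1. E lies on line RY with RE:EY = 2:5 ⇒ E = (-4/7, 1)
2·[CYE] = -10/7, 2·[UER] = -4/7
[CYE]:[UER] = -10/7:-4/7 = 5/2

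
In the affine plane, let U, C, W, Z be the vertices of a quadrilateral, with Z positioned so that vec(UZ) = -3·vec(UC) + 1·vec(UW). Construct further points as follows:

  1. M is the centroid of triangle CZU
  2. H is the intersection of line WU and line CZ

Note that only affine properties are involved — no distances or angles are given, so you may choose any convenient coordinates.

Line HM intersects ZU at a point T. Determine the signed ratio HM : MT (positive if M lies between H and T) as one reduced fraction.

Assign U = (0, 0), C = (1, 0), W = (0, 1), Z = (-3, 1) — the answer is frame-independent, so this choice is without loss of generality.
1. M is the centroid of triangle CZU ⇒ M = (-2/3, 1/3)
2. H is the intersection of line WU and line CZ ⇒ H = (0, 1/4)
line HM meets ZU at T = (-6/5, 2/5)
M = H + t·(T−H) with t = 5/9, so HM:MT = 5/9:4/9

HM:MT = 5/4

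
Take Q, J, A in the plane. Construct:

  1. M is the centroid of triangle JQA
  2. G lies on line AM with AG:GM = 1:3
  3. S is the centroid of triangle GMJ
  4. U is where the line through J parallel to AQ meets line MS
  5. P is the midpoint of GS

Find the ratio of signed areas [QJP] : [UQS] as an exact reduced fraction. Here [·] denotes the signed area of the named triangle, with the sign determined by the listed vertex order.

Work in coordinates with Q = (0, 0), J = (1, 0), A = (0, 1).
1. M is the centroid of triangle JQA ⇒ M = (1/3, 1/3)
2. G lies on line AM with AG:GM = 1:3 ⇒ G = (1/12, 5/6)
3. S is the centroid of triangle GMJ ⇒ S = (17/36, 7/18)
4. U is where the line through J parallel to AQ meets line MS ⇒ U = (1, 3/5)
5. P is the midpoint of GS ⇒ P = (5/18, 11/18)
2·[QJP] = 11/18, 2·[UQS] = -19/180
[QJP]:[UQS] = 11/18:-19/180 = -110/19

[QJP]:[UQS] = -110/19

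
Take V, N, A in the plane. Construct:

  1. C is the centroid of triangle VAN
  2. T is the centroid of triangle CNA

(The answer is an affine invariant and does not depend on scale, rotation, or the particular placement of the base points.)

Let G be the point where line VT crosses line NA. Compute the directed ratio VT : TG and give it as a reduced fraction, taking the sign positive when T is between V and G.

VT:TG = 8

Assign V = (0, 0), N = (1, 0), A = (0, 1) — the answer is frame-independent, so this choice is without loss of generality.
1. C is the centroid of triangle VAN ⇒ C = (1/3, 1/3)
2. T is the centroid of triangle CNA ⇒ T = (4/9, 4/9)
line VT meets NA at G = (1/2, 1/2)
T = V + t·(G−V) with t = 8/9, so VT:TG = 8/9:1/9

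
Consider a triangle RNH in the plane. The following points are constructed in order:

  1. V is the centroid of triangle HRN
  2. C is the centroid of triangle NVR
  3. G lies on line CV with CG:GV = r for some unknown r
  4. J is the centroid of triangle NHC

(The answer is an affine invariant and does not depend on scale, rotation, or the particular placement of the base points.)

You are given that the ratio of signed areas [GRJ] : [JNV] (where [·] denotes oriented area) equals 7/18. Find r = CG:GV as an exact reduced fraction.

Work in coordinates with R = (0, 0), N = (1, 0), H = (0, 1).
1. V is the centroid of triangle HRN ⇒ V = (1/3, 1/3)
2. C is the centroid of triangle NVR ⇒ C = (4/9, 1/9)
3. With CG:GV = r, write λ = r/(r+1) so G = C + λ·(V−C); G is affine-linear in λ
4. J is the centroid of triangle NHC ⇒ J = (13/27, 10/27)
Every point depending on G is an affine combination of G and λ-independent points, so each such coordinate is linear in λ; the λ² term in each signed area is a multiple of (V−C)×(V−C) = 0, so 2·[GRJ] and 2·[JNV] are each linear in λ. Evaluating at λ=0 and λ=1:
  2·[GRJ] = 4/27·λ − 1/9,   2·[JNV] = -2/27
So [GRJ]:[JNV] = (4/27·λ − 1/9) / (-2/27). Setting this equal to 7/18:
  4/27·λ − 1/9 = 7/18·(-2/27)  ⇒  λ = 5/9
Then r = λ/(1−λ) = (5/9)/(4/9) = 5/4. Check: with r = 5/4, G = (31/81, 19/81) and [GRJ]:[JNV] = 7/18 as required.

r = 5/4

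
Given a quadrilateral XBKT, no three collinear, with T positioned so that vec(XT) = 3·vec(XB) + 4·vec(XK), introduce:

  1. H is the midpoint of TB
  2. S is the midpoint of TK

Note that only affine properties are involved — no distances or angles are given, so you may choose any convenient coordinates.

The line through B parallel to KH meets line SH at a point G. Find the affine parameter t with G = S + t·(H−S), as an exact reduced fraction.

Work in coordinates with X = (0, 0), B = (1, 0), K = (0, 1), T = (3, 4).
1. H is the midpoint of TB ⇒ H = (2, 2)
2. S is the midpoint of TK ⇒ S = (3/2, 5/2)
through B parallel to KH: direction (2, 1); meets SH at G = (3, 1)
G = S + t·(H−S) with t = 3

t = 3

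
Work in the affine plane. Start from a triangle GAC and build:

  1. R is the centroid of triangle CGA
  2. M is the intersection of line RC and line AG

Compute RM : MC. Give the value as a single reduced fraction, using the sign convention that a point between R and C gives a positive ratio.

Work in coordinates with G = (0, 0), A = (1, 0), C = (0, 1).
1. R is the centroid of triangle CGA ⇒ R = (1/3, 1/3)
2. M is the intersection of line RC and line AG ⇒ M = (1/2, 0)
M = R + t·(C−R) with t = -1/2, so RM:MC = t:(1−t) = -1/2:3/2

RM:MC = -1/3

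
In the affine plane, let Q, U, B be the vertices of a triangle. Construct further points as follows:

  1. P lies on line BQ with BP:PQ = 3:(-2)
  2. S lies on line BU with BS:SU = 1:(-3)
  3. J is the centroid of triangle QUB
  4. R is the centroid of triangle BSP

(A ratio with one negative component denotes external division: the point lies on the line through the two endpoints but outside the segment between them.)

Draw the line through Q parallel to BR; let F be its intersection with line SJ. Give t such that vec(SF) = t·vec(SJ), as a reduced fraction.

t = 3/4

Set Q = (0, 0), U = (1, 0), B = (0, 1); any affine frame gives the same invariant.
1. P lies on line BQ with BP:PQ = 3:(-2) ⇒ P = (0, -2)
2. S lies on line BU with BS:SU = 1:(-3) ⇒ S = (-1/2, 3/2)
3. J is the centroid of triangle QUB ⇒ J = (1/3, 1/3)
4. R is the centroid of triangle BSP ⇒ R = (-1/6, 1/6)
through Q parallel to BR: direction (-1/6, -5/6); meets SJ at F = (1/8, 5/8)
F = S + t·(J−S) with t = 3/4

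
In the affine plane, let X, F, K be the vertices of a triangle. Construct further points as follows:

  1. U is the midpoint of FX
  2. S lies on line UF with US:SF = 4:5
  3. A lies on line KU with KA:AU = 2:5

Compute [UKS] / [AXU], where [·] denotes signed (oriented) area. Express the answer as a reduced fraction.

Set X = (0, 0), F = (1, 0), K = (0, 1); any affine frame gives the same invariant.
1. U is the midpoint of FX ⇒ U = (1/2, 0)
2. S lies on line UF with US:SF = 4:5 ⇒ S = (13/18, 0)
3. A lies on line KU with KA:AU = 2:5 ⇒ A = (1/7, 5/7)
2·[UKS] = -2/9, 2·[AXU] = 5/14
[UKS]:[AXU] = -2/9:5/14 = -28/45

[UKS]:[AXU] = -28/45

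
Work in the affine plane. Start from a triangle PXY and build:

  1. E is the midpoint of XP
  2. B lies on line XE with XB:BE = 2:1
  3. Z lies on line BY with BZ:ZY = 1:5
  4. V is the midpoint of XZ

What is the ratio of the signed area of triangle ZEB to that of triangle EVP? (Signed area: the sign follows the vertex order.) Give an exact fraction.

Assign P = (0, 0), X = (1, 0), Y = (0, 1) — the answer is frame-independent, so this choice is without loss of generality.
1. E is the midpoint of XP ⇒ E = (1/2, 0)
2. B lies on line XE with XB:BE = 2:1 ⇒ B = (2/3, 0)
3. Z lies on line BY with BZ:ZY = 1:5 ⇒ Z = (5/9, 1/6)
4. V is the midpoint of XZ ⇒ V = (7/9, 1/12)
2·[ZEB] = 1/36, 2·[EVP] = 1/24
[ZEB]:[EVP] = 1/36:1/24 = 2/3

[ZEB]:[EVP] = 2/3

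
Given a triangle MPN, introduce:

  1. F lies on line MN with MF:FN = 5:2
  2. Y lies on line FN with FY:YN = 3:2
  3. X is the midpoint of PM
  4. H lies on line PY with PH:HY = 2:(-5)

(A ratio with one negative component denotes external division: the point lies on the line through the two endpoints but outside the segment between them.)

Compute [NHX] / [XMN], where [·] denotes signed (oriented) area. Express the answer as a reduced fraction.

Set M = (0, 0), P = (1, 0), N = (0, 1); any affine frame gives the same invariant.
1. F lies on line MN with MF:FN = 5:2 ⇒ F = (0, 5/7)
2. Y lies on line FN with FY:YN = 3:2 ⇒ Y = (0, 31/35)
3. X is the midpoint of PM ⇒ X = (1/2, 0)
4. H lies on line PY with PH:HY = 2:(-5) ⇒ H = (5/3, -62/105)
2·[NHX] = -61/70, 2·[XMN] = -1/2
[NHX]:[XMN] = -61/70:-1/2 = 61/35

[NHX]:[XMN] = 61/35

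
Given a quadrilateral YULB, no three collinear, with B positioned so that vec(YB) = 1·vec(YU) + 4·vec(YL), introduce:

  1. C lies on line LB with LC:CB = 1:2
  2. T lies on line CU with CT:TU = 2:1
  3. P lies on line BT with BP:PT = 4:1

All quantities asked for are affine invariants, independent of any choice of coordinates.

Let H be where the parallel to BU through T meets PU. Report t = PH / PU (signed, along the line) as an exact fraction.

t = -1/4

Assign Y = (0, 0), U = (1, 0), L = (0, 1), B = (1, 4) — the answer is frame-independent, so this choice is without loss of generality.
1. C lies on line LB with LC:CB = 1:2 ⇒ C = (1/3, 2)
2. T lies on line CU with CT:TU = 2:1 ⇒ T = (7/9, 2/3)
3. P lies on line BT with BP:PT = 4:1 ⇒ P = (37/45, 4/3)
through T parallel to BU: direction (0, -4); meets PU at H = (7/9, 5/3)
H = P + t·(U−P) with t = -1/4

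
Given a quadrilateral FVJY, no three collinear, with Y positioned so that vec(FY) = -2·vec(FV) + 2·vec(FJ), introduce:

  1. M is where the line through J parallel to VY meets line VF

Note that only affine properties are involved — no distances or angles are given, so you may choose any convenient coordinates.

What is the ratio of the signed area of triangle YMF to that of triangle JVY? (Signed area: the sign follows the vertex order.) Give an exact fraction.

[YMF]:[JVY] = 3

Work in coordinates with F = (0, 0), V = (1, 0), J = (0, 1), Y = (-2, 2).
1. M is where the line through J parallel to VY meets line VF ⇒ M = (3/2, 0)
2·[YMF] = -3, 2·[JVY] = -1
[YMF]:[JVY] = -3:-1 = 3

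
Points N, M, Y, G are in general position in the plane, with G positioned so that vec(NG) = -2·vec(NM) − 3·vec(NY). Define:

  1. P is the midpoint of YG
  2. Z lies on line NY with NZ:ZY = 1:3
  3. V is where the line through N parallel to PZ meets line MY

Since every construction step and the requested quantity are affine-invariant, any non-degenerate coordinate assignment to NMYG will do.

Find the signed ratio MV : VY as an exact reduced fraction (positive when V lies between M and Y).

Assign N = (0, 0), M = (1, 0), Y = (0, 1), G = (-2, -3) — the answer is frame-independent, so this choice is without loss of generality.
1. P is the midpoint of YG ⇒ P = (-1, -1)
2. Z lies on line NY with NZ:ZY = 1:3 ⇒ Z = (0, 1/4)
3. V is where the line through N parallel to PZ meets line MY ⇒ V = (4/9, 5/9)
V = M + t·(Y−M) with t = 5/9, so MV:VY = t:(1−t) = 5/9:4/9

MV:VY = 5/4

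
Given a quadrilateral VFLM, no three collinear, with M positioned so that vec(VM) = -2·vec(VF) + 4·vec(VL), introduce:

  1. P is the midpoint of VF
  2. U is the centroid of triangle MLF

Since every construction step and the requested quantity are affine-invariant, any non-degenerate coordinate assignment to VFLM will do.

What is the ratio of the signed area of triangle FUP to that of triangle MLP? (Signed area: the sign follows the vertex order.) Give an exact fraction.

Set V = (0, 0), F = (1, 0), L = (0, 1), M = (-2, 4); any affine frame gives the same invariant.
1. P is the midpoint of VF ⇒ P = (1/2, 0)
2. U is the centroid of triangle MLF ⇒ U = (-1/3, 5/3)
2·[FUP] = 5/6, 2·[MLP] = -1/2
[FUP]:[MLP] = 5/6:-1/2 = -5/3

[FUP]:[MLP] = -5/3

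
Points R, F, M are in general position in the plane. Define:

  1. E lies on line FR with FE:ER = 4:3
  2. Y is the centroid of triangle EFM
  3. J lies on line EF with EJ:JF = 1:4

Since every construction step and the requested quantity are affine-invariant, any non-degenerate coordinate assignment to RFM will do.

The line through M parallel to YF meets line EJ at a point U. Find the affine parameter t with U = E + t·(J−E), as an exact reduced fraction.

Assign R = (0, 0), F = (1, 0), M = (0, 1) — the answer is frame-independent, so this choice is without loss of generality.
1. E lies on line FR with FE:ER = 4:3 ⇒ E = (3/7, 0)
2. Y is the centroid of triangle EFM ⇒ Y = (10/21, 1/3)
3. J lies on line EF with EJ:JF = 1:4 ⇒ J = (19/35, 0)
through M parallel to YF: direction (11/21, -1/3); meets EJ at U = (11/7, 0)
U = E + t·(J−E) with t = 10

t = 10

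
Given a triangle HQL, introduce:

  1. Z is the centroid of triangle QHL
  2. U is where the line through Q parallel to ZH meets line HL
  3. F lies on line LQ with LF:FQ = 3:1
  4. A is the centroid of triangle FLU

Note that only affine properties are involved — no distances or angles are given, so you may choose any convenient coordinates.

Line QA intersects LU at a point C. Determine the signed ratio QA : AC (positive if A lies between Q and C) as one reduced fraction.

Choose coordinates H = (0, 0), Q = (1, 0), L = (0, 1).
1. Z is the centroid of triangle QHL ⇒ Z = (1/3, 1/3)
2. U is where the line through Q parallel to ZH meets line HL ⇒ U = (0, -1)
3. F lies on line LQ with LF:FQ = 3:1 ⇒ F = (3/4, 1/4)
4. A is the centroid of triangle FLU ⇒ A = (1/4, 1/12)
line QA meets LU at C = (0, 1/9)
A = Q + t·(C−Q) with t = 3/4, so QA:AC = 3/4:1/4

QA:AC = 3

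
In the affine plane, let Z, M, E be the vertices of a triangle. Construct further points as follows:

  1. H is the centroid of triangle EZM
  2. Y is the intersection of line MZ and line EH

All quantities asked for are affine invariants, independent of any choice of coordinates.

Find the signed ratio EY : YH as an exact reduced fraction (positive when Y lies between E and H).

Choose coordinates Z = (0, 0), M = (1, 0), E = (0, 1).
1. H is the centroid of triangle EZM ⇒ H = (1/3, 1/3)
2. Y is the intersection of line MZ and line EH ⇒ Y = (1/2, 0)
Y = E + t·(H−E) with t = 3/2, so EY:YH = t:(1−t) = 3/2:-1/2

EY:YH = -3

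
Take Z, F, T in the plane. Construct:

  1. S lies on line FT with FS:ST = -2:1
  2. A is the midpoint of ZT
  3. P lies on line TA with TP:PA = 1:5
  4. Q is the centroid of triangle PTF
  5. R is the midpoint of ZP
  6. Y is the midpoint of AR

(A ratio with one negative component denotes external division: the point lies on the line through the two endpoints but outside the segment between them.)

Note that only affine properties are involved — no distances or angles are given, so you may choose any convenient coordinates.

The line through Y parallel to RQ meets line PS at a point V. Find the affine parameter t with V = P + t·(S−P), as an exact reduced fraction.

t = -7/26

Set Z = (0, 0), F = (1, 0), T = (0, 1); any affine frame gives the same invariant.
1. S lies on line FT with FS:ST = -2:1 ⇒ S = (-1, 2)
2. A is the midpoint of ZT ⇒ A = (0, 1/2)
3. P lies on line TA with TP:PA = 1:5 ⇒ P = (0, 11/12)
4. Q is the centroid of triangle PTF ⇒ Q = (1/3, 23/36)
5. R is the midpoint of ZP ⇒ R = (0, 11/24)
6. Y is the midpoint of AR ⇒ Y = (0, 23/48)
through Y parallel to RQ: direction (1/3, 13/72); meets PS at V = (7/26, 5/8)
V = P + t·(S−P) with t = -7/26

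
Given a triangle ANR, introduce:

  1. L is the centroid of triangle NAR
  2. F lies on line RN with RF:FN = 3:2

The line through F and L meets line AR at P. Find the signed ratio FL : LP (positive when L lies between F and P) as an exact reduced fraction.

FL:LP = 4/5

Choose coordinates A = (0, 0), N = (1, 0), R = (0, 1).
1. L is the centroid of triangle NAR ⇒ L = (1/3, 1/3)
2. F lies on line RN with RF:FN = 3:2 ⇒ F = (3/5, 2/5)
line FL meets AR at P = (0, 1/4)
L = F + t·(P−F) with t = 4/9, so FL:LP = 4/9:5/9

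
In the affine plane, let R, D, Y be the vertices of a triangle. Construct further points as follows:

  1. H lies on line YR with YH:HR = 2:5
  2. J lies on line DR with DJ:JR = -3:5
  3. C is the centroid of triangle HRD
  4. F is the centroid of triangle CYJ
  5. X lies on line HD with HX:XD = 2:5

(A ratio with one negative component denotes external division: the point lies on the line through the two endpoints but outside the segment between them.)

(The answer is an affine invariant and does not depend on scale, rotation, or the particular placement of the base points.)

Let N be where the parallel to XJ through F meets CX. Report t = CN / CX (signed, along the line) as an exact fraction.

t = 308/255

Work in coordinates with R = (0, 0), D = (1, 0), Y = (0, 1).
1. H lies on line YR with YH:HR = 2:5 ⇒ H = (0, 5/7)
2. J lies on line DR with DJ:JR = -3:5 ⇒ J = (5/2, 0)
3. C is the centroid of triangle HRD ⇒ C = (1/3, 5/21)
4. F is the centroid of triangle CYJ ⇒ F = (17/18, 26/63)
5. X lies on line HD with HX:XD = 2:5 ⇒ X = (2/7, 25/49)
through F parallel to XJ: direction (31/14, -25/49); meets CX at N = (211/765, 607/1071)
N = C + t·(X−C) with t = 308/255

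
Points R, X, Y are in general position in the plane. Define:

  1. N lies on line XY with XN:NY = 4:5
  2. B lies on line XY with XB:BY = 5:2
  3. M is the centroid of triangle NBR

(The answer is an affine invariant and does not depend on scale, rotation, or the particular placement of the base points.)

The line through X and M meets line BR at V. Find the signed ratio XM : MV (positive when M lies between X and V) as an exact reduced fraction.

Set R = (0, 0), X = (1, 0), Y = (0, 1); any affine frame gives the same invariant.
1. N lies on line XY with XN:NY = 4:5 ⇒ N = (5/9, 4/9)
2. B lies on line XY with XB:BY = 5:2 ⇒ B = (2/7, 5/7)
3. M is the centroid of triangle NBR ⇒ M = (53/189, 73/189)
line XM meets BR at V = (73/413, 365/826)
M = X + t·(V−X) with t = 118/135, so XM:MV = 118/135:17/135

XM:MV = 118/17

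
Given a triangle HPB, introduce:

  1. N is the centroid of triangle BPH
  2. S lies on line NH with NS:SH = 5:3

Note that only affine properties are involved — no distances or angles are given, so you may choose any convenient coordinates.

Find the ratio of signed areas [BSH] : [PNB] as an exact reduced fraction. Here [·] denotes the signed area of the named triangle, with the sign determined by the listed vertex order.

Set H = (0, 0), P = (1, 0), B = (0, 1); any affine frame gives the same invariant.
1. N is the centroid of triangle BPH ⇒ N = (1/3, 1/3)
2. S lies on line NH with NS:SH = 5:3 ⇒ S = (1/8, 1/8)
2·[BSH] = -1/8, 2·[PNB] = -1/3
[BSH]:[PNB] = -1/8:-1/3 = 3/8

[BSH]:[PNB] = 3/8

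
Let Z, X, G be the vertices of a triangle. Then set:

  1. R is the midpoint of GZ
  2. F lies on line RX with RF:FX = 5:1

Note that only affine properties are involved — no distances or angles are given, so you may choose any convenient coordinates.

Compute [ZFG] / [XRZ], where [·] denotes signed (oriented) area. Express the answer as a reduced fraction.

Work in coordinates with Z = (0, 0), X = (1, 0), G = (0, 1).
1. R is the midpoint of GZ ⇒ R = (0, 1/2)
2. F lies on line RX with RF:FX = 5:1 ⇒ F = (5/6, 1/12)
2·[ZFG] = 5/6, 2·[XRZ] = 1/2
[ZFG]:[XRZ] = 5/6:1/2 = 5/3

[ZFG]:[XRZ] = 5/3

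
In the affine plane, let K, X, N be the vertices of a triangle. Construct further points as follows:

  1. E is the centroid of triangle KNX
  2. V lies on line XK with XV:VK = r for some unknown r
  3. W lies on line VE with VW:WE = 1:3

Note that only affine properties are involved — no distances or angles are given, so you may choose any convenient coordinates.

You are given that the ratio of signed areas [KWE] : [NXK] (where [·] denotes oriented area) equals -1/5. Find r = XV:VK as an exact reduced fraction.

r = 1/4

Choose coordinates K = (0, 0), X = (1, 0), N = (0, 1).
1. E is the centroid of triangle KNX ⇒ E = (1/3, 1/3)
2. With XV:VK = r, write λ = r/(r+1) so V = X + λ·(K−X); V is affine-linear in λ
3. W lies on line VE with VW:WE = 1:3 ⇒ W is an affine combination of earlier points and hence also affine-linear in λ
Every point depending on V is an affine combination of V and λ-independent points, so each such coordinate is linear in λ; the λ² term in each signed area is a multiple of (K−X)×(K−X) = 0, so 2·[KWE] and 2·[NXK] are each linear in λ. Evaluating at λ=0 and λ=1:
  2·[KWE] = -1/4·λ + 1/4,   2·[NXK] = -1
So [KWE]:[NXK] = (-1/4·λ + 1/4) / (-1). Setting this equal to -1/5:
  -1/4·λ + 1/4 = -1/5·(-1)  ⇒  λ = 1/5
Then r = λ/(1−λ) = (1/5)/(4/5) = 1/4. Check: with r = 1/4, V = (4/5, 0) and [KWE]:[NXK] = -1/5 as required.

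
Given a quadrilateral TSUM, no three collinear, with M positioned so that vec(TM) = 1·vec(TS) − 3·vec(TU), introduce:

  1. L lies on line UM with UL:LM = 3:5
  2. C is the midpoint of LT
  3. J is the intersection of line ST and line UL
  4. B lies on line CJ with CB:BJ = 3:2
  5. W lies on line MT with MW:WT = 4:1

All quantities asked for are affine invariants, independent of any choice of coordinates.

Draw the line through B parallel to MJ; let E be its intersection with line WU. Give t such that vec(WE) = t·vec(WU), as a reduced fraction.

t = 3/4

Assign T = (0, 0), S = (1, 0), U = (0, 1), M = (1, -3) — the answer is frame-independent, so this choice is without loss of generality.
1. L lies on line UM with UL:LM = 3:5 ⇒ L = (3/8, -1/2)
2. C is the midpoint of LT ⇒ C = (3/16, -1/4)
3. J is the intersection of line ST and line UL ⇒ J = (1/4, 0)
4. B lies on line CJ with CB:BJ = 3:2 ⇒ B = (9/40, -1/10)
5. W lies on line MT with MW:WT = 4:1 ⇒ W = (1/5, -3/5)
through B parallel to MJ: direction (-3/4, 3); meets WU at E = (1/20, 3/5)
E = W + t·(U−W) with t = 3/4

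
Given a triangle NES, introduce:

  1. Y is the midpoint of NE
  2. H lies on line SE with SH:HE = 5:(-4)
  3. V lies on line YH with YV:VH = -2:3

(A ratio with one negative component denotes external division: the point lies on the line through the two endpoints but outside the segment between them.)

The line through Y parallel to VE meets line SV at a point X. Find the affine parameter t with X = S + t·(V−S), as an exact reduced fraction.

t = 11/3

Assign N = (0, 0), E = (1, 0), S = (0, 1) — the answer is frame-independent, so this choice is without loss of generality.
1. Y is the midpoint of NE ⇒ Y = (1/2, 0)
2. H lies on line SE with SH:HE = 5:(-4) ⇒ H = (5, -4)
3. V lies on line YH with YV:VH = -2:3 ⇒ V = (-17/2, 8)
through Y parallel to VE: direction (19/2, -8); meets SV at X = (-187/6, 80/3)
X = S + t·(V−S) with t = 11/3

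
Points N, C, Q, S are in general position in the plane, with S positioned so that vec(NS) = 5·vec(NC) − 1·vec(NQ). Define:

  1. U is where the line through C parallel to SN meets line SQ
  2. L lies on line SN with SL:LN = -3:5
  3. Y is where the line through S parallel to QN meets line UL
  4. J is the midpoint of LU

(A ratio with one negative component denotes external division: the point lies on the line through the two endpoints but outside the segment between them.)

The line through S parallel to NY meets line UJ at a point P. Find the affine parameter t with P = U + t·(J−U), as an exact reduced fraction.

Set N = (0, 0), C = (1, 0), Q = (0, 1), S = (5, -1); any affine frame gives the same invariant.
1. U is where the line through C parallel to SN meets line SQ ⇒ U = (4, -3/5)
2. L lies on line SN with SL:LN = -3:5 ⇒ L = (25/2, -5/2)
3. Y is where the line through S parallel to QN meets line UL ⇒ Y = (5, -14/17)
4. J is the midpoint of LU ⇒ J = (33/4, -31/20)
through S parallel to NY: direction (5, -14/17); meets UJ at P = (8, -127/85)
P = U + t·(J−U) with t = 16/17

t = 16/17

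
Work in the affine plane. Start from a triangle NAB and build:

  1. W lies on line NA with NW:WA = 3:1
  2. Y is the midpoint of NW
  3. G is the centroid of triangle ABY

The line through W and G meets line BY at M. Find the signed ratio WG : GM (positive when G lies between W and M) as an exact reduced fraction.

Choose coordinates N = (0, 0), A = (1, 0), B = (0, 1).
1. W lies on line NA with NW:WA = 3:1 ⇒ W = (3/4, 0)
2. Y is the midpoint of NW ⇒ Y = (3/8, 0)
3. G is the centroid of triangle ABY ⇒ G = (11/24, 1/3)
line WG meets BY at M = (3/32, 3/4)
G = W + t·(M−W) with t = 4/9, so WG:GM = 4/9:5/9

WG:GM = 4/5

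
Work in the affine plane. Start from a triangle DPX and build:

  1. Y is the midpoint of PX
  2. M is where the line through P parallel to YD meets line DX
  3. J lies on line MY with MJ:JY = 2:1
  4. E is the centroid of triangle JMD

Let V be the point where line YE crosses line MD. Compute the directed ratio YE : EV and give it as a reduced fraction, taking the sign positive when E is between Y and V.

Choose coordinates D = (0, 0), P = (1, 0), X = (0, 1).
1. Y is the midpoint of PX ⇒ Y = (1/2, 1/2)
2. M is where the line through P parallel to YD meets line DX ⇒ M = (0, -1)
3. J lies on line MY with MJ:JY = 2:1 ⇒ J = (1/3, 0)
4. E is the centroid of triangle JMD ⇒ E = (1/9, -1/3)
line YE meets MD at V = (0, -4/7)
E = Y + t·(V−Y) with t = 7/9, so YE:EV = 7/9:2/9

YE:EV = 7/2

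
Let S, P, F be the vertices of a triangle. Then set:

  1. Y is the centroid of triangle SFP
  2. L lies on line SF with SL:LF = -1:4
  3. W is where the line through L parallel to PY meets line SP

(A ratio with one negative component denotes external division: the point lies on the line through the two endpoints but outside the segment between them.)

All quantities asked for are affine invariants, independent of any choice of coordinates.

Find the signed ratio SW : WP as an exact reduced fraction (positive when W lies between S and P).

Set S = (0, 0), P = (1, 0), F = (0, 1); any affine frame gives the same invariant.
1. Y is the centroid of triangle SFP ⇒ Y = (1/3, 1/3)
2. L lies on line SF with SL:LF = -1:4 ⇒ L = (0, -1/3)
3. W is where the line through L parallel to PY meets line SP ⇒ W = (-2/3, 0)
W = S + t·(P−S) with t = -2/3, so SW:WP = t:(1−t) = -2/3:5/3

SW:WP = -2/5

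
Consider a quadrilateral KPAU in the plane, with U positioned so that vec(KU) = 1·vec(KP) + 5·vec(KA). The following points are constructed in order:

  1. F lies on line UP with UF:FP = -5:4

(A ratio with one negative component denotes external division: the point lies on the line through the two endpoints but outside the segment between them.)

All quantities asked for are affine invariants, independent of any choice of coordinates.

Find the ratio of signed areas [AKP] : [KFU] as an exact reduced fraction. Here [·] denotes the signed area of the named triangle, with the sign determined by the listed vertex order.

Assign K = (0, 0), P = (1, 0), A = (0, 1), U = (1, 5) — the answer is frame-independent, so this choice is without loss of generality.
1. F lies on line UP with UF:FP = -5:4 ⇒ F = (1, -20)
2·[AKP] = 1, 2·[KFU] = 25
[AKP]:[KFU] = 1:25 = 1/25

[AKP]:[KFU] = 1/25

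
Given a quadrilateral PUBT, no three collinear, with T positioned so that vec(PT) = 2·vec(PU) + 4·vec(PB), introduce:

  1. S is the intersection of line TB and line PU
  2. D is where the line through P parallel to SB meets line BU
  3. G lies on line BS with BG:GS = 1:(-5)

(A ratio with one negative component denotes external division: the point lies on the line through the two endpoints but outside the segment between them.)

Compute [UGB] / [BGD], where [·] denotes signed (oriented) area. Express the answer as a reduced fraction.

[UGB]:[BGD] = -5/2

Choose coordinates P = (0, 0), U = (1, 0), B = (0, 1), T = (2, 4).
1. S is the intersection of line TB and line PU ⇒ S = (-2/3, 0)
2. D is where the line through P parallel to SB meets line BU ⇒ D = (2/5, 3/5)
3. G lies on line BS with BG:GS = 1:(-5) ⇒ G = (1/6, 5/4)
2·[UGB] = 5/12, 2·[BGD] = -1/6
[UGB]:[BGD] = 5/12:-1/6 = -5/2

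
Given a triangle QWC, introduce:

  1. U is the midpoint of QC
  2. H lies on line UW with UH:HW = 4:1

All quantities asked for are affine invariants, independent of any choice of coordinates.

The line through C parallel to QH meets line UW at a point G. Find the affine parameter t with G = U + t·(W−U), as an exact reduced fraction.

t = -4/5

Work in coordinates with Q = (0, 0), W = (1, 0), C = (0, 1).
1. U is the midpoint of QC ⇒ U = (0, 1/2)
2. H lies on line UW with UH:HW = 4:1 ⇒ H = (4/5, 1/10)
through C parallel to QH: direction (4/5, 1/10); meets UW at G = (-4/5, 9/10)
G = U + t·(W−U) with t = -4/5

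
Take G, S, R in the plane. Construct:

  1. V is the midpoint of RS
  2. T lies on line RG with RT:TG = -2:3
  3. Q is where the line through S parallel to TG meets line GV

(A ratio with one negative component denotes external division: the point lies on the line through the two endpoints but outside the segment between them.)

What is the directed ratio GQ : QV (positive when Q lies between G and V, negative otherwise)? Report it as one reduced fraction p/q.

GQ:QV = -2

Choose coordinates G = (0, 0), S = (1, 0), R = (0, 1).
1. V is the midpoint of RS ⇒ V = (1/2, 1/2)
2. T lies on line RG with RT:TG = -2:3 ⇒ T = (0, 3)
3. Q is where the line through S parallel to TG meets line GV ⇒ Q = (1, 1)
Q = G + t·(V−G) with t = 2, so GQ:QV = t:(1−t) = 2:-1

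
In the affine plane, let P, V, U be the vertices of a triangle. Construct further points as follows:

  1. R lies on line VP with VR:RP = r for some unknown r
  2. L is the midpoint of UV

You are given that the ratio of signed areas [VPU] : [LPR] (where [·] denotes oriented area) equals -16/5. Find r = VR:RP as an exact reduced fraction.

Set P = (0, 0), V = (1, 0), U = (0, 1); any affine frame gives the same invariant.
1. With VR:RP = r, write λ = r/(r+1) so R = V + λ·(P−V); R is affine-linear in λ
2. L is the midpoint of UV ⇒ L = (1/2, 1/2)
Every point depending on R is an affine combination of R and λ-independent points, so each such coordinate is linear in λ; the λ² term in each signed area is a multiple of (P−V)×(P−V) = 0, so 2·[VPU] and 2·[LPR] are each linear in λ. Evaluating at λ=0 and λ=1:
  2·[VPU] = -1,   2·[LPR] = -1/2·λ + 1/2
So [VPU]:[LPR] = (-1) / (-1/2·λ + 1/2). Setting this equal to -16/5:
  -1 = -16/5·(-1/2·λ + 1/2)  ⇒  λ = 3/8
Then r = λ/(1−λ) = (3/8)/(5/8) = 3/5. Check: with r = 3/5, R = (5/8, 0) and [VPU]:[LPR] = -16/5 as required.

r = 3/5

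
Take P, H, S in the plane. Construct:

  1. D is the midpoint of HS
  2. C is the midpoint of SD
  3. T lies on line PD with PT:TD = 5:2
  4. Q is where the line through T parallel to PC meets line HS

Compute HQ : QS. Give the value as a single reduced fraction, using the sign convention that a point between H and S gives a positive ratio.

Assign P = (0, 0), H = (1, 0), S = (0, 1) — the answer is frame-independent, so this choice is without loss of generality.
1. D is the midpoint of HS ⇒ D = (1/2, 1/2)
2. C is the midpoint of SD ⇒ C = (1/4, 3/4)
3. T lies on line PD with PT:TD = 5:2 ⇒ T = (5/14, 5/14)
4. Q is where the line through T parallel to PC meets line HS ⇒ Q = (3/7, 4/7)
Q = H + t·(S−H) with t = 4/7, so HQ:QS = t:(1−t) = 4/7:3/7

HQ:QS = 4/3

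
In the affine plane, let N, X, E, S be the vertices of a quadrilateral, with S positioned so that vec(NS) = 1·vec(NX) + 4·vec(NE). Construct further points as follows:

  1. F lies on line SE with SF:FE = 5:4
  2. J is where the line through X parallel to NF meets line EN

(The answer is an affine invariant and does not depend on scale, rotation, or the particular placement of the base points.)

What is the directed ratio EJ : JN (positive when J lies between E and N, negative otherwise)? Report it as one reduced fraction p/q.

Work in coordinates with N = (0, 0), X = (1, 0), E = (0, 1), S = (1, 4).
1. F lies on line SE with SF:FE = 5:4 ⇒ F = (4/9, 7/3)
2. J is where the line through X parallel to NF meets line EN ⇒ J = (0, -21/4)
J = E + t·(N−E) with t = 25/4, so EJ:JN = t:(1−t) = 25/4:-21/4

EJ:JN = -25/21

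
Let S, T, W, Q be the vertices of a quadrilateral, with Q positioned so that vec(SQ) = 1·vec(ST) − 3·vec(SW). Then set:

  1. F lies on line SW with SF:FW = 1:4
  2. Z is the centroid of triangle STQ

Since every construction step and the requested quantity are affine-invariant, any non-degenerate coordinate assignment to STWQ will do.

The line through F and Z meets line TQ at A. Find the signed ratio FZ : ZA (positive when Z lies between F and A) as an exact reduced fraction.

FZ:ZA = 2

Choose coordinates S = (0, 0), T = (1, 0), W = (0, 1), Q = (1, -3).
1. F lies on line SW with SF:FW = 1:4 ⇒ F = (0, 1/5)
2. Z is the centroid of triangle STQ ⇒ Z = (2/3, -1)
line FZ meets TQ at A = (1, -8/5)
Z = F + t·(A−F) with t = 2/3, so FZ:ZA = 2/3:1/3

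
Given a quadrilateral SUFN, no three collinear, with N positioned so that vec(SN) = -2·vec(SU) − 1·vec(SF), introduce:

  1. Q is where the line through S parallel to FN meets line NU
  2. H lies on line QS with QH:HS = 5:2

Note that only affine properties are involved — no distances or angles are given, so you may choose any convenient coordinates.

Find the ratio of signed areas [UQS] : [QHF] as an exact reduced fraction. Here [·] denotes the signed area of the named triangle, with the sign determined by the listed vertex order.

Choose coordinates S = (0, 0), U = (1, 0), F = (0, 1), N = (-2, -1).
1. Q is where the line through S parallel to FN meets line NU ⇒ Q = (-1/2, -1/2)
2. H lies on line QS with QH:HS = 5:2 ⇒ H = (-1/7, -1/7)
2·[UQS] = -1/2, 2·[QHF] = 5/14
[UQS]:[QHF] = -1/2:5/14 = -7/5

[UQS]:[QHF] = -7/5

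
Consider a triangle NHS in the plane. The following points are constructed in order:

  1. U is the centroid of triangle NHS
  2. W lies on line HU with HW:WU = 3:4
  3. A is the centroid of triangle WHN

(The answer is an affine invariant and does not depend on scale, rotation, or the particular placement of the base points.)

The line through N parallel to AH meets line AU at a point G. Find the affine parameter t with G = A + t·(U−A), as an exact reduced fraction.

Set N = (0, 0), H = (1, 0), S = (0, 1); any affine frame gives the same invariant.
1. U is the centroid of triangle NHS ⇒ U = (1/3, 1/3)
2. W lies on line HU with HW:WU = 3:4 ⇒ W = (5/7, 1/7)
3. A is the centroid of triangle WHN ⇒ A = (4/7, 1/21)
through N parallel to AH: direction (3/7, -1/21); meets AU at G = (33/49, -11/147)
G = A + t·(U−A) with t = -3/7

t = -3/7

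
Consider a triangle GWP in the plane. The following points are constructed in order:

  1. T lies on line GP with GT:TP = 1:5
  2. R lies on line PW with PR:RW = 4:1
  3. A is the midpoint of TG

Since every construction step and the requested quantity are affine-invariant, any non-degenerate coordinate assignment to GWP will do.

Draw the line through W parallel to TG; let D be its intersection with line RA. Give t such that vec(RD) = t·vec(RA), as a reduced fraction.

t = -1/4

Work in coordinates with G = (0, 0), W = (1, 0), P = (0, 1).
1. T lies on line GP with GT:TP = 1:5 ⇒ T = (0, 1/6)
2. R lies on line PW with PR:RW = 4:1 ⇒ R = (4/5, 1/5)
3. A is the midpoint of TG ⇒ A = (0, 1/12)
through W parallel to TG: direction (0, -1/6); meets RA at D = (1, 11/48)
D = R + t·(A−R) with t = -1/4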